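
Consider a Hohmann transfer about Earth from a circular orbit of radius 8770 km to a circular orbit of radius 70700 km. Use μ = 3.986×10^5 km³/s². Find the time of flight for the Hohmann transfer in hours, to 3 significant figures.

t = 10.9 hours

The Hohmann ellipse has a_t = (r₁ + r₂)/2 = 39735 km.
Transfer time t = π√(a_t³/μ) = π√((39735)³ / 3.986×10^5) = 39410 s.
Converting: 39410 s ÷ 3600 s/hour = 10.9 hours.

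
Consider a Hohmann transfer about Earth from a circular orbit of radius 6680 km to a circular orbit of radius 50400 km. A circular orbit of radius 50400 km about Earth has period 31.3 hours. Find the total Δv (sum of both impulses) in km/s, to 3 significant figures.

Δv = 3.99 km/s

From Kepler's third law T² = 4π²r³/μ at r = 50400 km, T = 31.3 hours = 31.3 × 3600 s = 1.1268×10^5 s: μ = 4π²r³/T² = 3.98068×10^5 km³/s².
The Hohmann ellipse has a_t = (r₁ + r₂)/2 = 28540 km.
At r₁ the circular-orbit speed is v₁ = √(μ/r₁) = 7.71953 km/s.
On the transfer ellipse at r₁, v² = μ(2/r − 1/a) gives v_p = √[μ(2/r₁ − 1/a_t)] = 10.2584 km/s.
First burn Δv₁ = |v_p − v₁| = 2.539 km/s.
At r₂, v₂ = √(μ/r₂) = 2.8104 km/s.
Transfer-orbit speed at r₂: v_a = √[μ(2/r₂ − 1/a_t)] = 1.3596 km/s.
Second burn Δv₂ = |v₂ − v_a| = 1.451 km/s.
Δv = Δv₁ + Δv₂ = 2.539 + 1.451 = 3.990 km/s.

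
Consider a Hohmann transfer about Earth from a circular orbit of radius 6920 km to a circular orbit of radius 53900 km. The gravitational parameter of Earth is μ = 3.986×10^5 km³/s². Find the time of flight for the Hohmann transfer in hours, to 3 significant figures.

Transfer-ellipse semi-major axis a_t = (r₁ + r₂)/2 = (6920 + 53900)/2 = 30410 km.
By Kepler's third law the transfer-orbit period is T = 2π√(a_t³/μ), so t = T/2 = 26390 s.
Converting: 26390 s ÷ 3600 s/hour = 7.33 hours.

t = 7.33 hours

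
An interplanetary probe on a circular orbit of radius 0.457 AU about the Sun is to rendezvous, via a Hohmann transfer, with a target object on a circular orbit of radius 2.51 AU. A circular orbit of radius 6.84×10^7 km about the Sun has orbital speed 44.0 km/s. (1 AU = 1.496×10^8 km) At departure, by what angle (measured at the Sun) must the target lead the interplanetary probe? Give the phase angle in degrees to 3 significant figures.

From the circular-orbit relation v² = μ/r at r = 6.84×10^7 km: μ = v²r = (44.0)² × 6.84×10^7 = 1.32422×10^11 km³/s².
In km: r₁ = 0.457 × 1.496×10^8 = 6.83672×10^7 km; r₂ = 2.51 × 1.496×10^8 = 3.75496×10^8 km.
The Hohmann ellipse has a_t = (r₁ + r₂)/2 = 2.219316×10^8 km.
Transfer time t = π√(a_t³/μ) = 2.8543×10^7 s.
Target angular speed ω₂ = √(μ/r₂³) = 5.0012×10^-8 rad/s.
Angle swept by the target during transfer: ω₂·t = 1.4275 rad = 81.79°.
The interplanetary probe traverses 180° on the transfer ellipse, so the target must lead by 180° − 81.79° = 98.2°.

φ = 98.2°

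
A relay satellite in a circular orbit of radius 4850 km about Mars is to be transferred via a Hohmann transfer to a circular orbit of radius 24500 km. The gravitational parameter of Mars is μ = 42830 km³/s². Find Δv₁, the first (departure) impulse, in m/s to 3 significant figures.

Δv₁ = 868 m/s

The Hohmann ellipse has a_t = (r₁ + r₂)/2 = 14675 km.
On the circular orbit at r = 4850 km, v_c = √(μ/r) = 2.972 km/s.
Transfer-orbit speed at the same r (vis-viva, a = a_t): v_t = √[μ(2/r − 1/a_t)] = 3.840 km/s.
Δv₁ = |v_t − v_c| = |3.840 − 2.972| = 0.8680 km/s.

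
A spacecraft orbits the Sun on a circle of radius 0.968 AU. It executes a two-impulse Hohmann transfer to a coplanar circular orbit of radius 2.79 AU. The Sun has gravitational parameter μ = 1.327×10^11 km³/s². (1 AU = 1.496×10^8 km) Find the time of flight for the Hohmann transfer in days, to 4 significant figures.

In km: r₁ = 0.968 × 1.496×10^8 = 1.448128×10^8 km; r₂ = 2.79 × 1.496×10^8 = 4.17384×10^8 km.
The Hohmann ellipse has a_t = (r₁ + r₂)/2 = 2.810984×10^8 km.
Half the transfer-orbit period gives t = π√(a_t³/μ) = 4.064×10^7 s.
Converting: 4.064×10^7 s ÷ 86400 s/day = 470.4 days.

t = 470.4 days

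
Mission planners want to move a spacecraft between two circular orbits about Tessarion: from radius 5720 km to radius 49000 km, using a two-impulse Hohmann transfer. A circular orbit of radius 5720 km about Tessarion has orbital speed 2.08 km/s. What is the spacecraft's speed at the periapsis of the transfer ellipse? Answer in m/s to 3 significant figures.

v = 2780 m/s

From the circular-orbit relation v² = μ/r at r = 5720 km: μ = v²r = (2.08)² × 5720 = 24747.0 km³/s².
The Hohmann ellipse has a_t = (r₁ + r₂)/2 = 27360 km.
At periapsis, r = 5720 km.
Applying v² = μ(2/r − 1/a_t): v = 2.784 km/s.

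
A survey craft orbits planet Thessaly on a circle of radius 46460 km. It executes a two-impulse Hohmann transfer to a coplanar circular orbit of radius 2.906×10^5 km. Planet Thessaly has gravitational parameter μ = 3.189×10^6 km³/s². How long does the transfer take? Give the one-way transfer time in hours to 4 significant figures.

Transfer-ellipse semi-major axis a_t = (r₁ + r₂)/2 = (46460 + 2.906×10^5)/2 = 1.6853×10^5 km.
By Kepler's third law the transfer-orbit period is T = 2π√(a_t³/μ), so t = T/2 = 1.217×10^5 s.
Converting: 1.217×10^5 s ÷ 3600 s/hour = 33.81 hours.

t = 33.81 hours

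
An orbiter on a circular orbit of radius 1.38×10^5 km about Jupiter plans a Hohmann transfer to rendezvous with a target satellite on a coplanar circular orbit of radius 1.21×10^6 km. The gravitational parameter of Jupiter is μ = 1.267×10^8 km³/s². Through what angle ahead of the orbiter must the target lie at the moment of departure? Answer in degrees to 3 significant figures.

The Hohmann ellipse has a_t = (r₁ + r₂)/2 = 6.740×10^5 km.
The half-period of the transfer ellipse is t = π√(a_t³/μ) = 1.544×10^5 s.
The target's mean motion on its circular orbit is ω₂ = √(μ/r₂³) = 8.457×10^-6 rad/s.
Angle swept by the target during transfer: ω₂·t = 1.306 rad = 74.83°.
The orbiter traverses 180° on the transfer ellipse, so the target must lead by 180° − 74.83° = 105°.

φ = 105°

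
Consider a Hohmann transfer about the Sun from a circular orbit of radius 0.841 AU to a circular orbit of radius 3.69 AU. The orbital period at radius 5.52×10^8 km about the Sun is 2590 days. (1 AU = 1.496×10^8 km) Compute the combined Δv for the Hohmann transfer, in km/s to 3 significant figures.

From Kepler's third law T² = 4π²r³/μ at r = 5.52×10^8 km, T = 2590 days = 2590 × 86400 s = 2.23776×10^8 s: μ = 4π²r³/T² = 1.32602×10^11 km³/s².
In km: r₁ = 0.841 × 1.496×10^8 = 1.258136×10^8 km; r₂ = 3.69 × 1.496×10^8 = 5.52024×10^8 km.
The Hohmann ellipse has a_t = (r₁ + r₂)/2 = 3.389188×10^8 km.
At r₁ the circular-orbit speed is v₁ = √(μ/r₁) = 32.465 km/s.
Transfer-orbit speed at r₁ (vis-viva equation): v_p = √[μ(2/r₁ − 1/a_t)] = 41.433 km/s.
First burn Δv₁ = |v_p − v₁| = 8.968 km/s.
Circular speed at r₂: v₂ = √(μ/r₂) = 15.499 km/s.
Transfer-orbit speed at r₂: v_a = √[μ(2/r₂ − 1/a_t)] = 9.4430 km/s.
Second burn Δv₂ = |v₂ − v_a| = 6.056 km/s.
Total Δv = Δv₁ + Δv₂ = 15.02 km/s.

Δv = 15.0 km/s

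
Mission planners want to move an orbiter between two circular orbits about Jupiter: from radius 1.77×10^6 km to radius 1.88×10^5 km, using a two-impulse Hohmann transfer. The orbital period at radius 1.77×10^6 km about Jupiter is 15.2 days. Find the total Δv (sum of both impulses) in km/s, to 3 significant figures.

From Kepler's third law T² = 4π²r³/μ at r = 1.77×10^6 km, T = 15.2 days = 15.2 × 86400 s = 1.31328×10^6 s: μ = 4π²r³/T² = 1.26930×10^8 km³/s².
The Hohmann ellipse has a_t = (r₁ + r₂)/2 = 9.790×10^5 km.
Circular speed at r₁: v₁ = √(μ/r₁) = √(1.26930×10^8/1.770×10^6) = 8.468 km/s.
On the transfer ellipse at r₁, vis-viva equation gives v_a = √[μ(2/r₁ − 1/a_t)] = 3.711 km/s.
First burn Δv₁ = |v_a − v₁| = 4.757 km/s.
At r₂, v₂ = √(μ/r₂) = 25.984 km/s.
Transfer-orbit speed at r₂: v_p = √[μ(2/r₂ − 1/a_t)] = 34.938 km/s.
Second burn Δv₂ = |v₂ − v_p| = 8.954 km/s.
Δv = Δv₁ + Δv₂ = 4.757 + 8.954 = 13.71 km/s.

Δv = 13.7 km/s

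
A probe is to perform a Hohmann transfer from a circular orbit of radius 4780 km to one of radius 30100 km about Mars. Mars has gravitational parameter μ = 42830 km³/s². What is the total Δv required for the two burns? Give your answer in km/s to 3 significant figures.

Δv = 1.51 km/s

Semi-major axis of the transfer orbit: a_t = (4780 + 30100)/2 = 17440 km.
At r₁ the circular-orbit speed is v₁ = √(μ/r₁) = 2.9933678 km/s.
Transfer-orbit speed at r₁ (vis-viva equation): v_p = √[μ(2/r₁ − 1/a_t)] = 3.9325124 km/s.
First burn Δv₁ = |v_p − v₁| = 0.939145 km/s.
Circular speed at r₂: v₂ = √(μ/r₂) = 1.192864 km/s.
Transfer-orbit speed at r₂: v_a = √[μ(2/r₂ − 1/a_t)] = 0.6244986 km/s.
Second burn Δv₂ = |v₂ − v_a| = 0.568365 km/s.
Total Δv = Δv₁ + Δv₂ = 1.508 km/s.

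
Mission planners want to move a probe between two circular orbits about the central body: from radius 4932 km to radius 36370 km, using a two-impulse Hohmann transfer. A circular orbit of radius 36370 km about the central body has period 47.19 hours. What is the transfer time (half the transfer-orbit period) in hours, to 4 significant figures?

t = 10.10 hours

From Kepler's third law T² = 4π²r³/μ at r = 36370 km, T = 47.19 hours = 47.19 × 3600 s = 1.69884×10^5 s: μ = 4π²r³/T² = 65808.9 km³/s².
Transfer-ellipse semi-major axis a_t = (r₁ + r₂)/2 = (4932 + 36370)/2 = 20651 km.
Half the transfer-orbit period gives t = π√(a_t³/μ) = 36343 s.
Converting: 36343 s ÷ 3600 s/hour = 10.10 hours.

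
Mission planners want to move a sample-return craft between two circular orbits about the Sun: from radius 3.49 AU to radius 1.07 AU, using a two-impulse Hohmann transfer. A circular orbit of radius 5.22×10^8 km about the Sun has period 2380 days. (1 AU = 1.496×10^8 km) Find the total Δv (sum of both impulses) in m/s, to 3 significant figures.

Δv = 11900 m/s

From Kepler's third law T² = 4π²r³/μ at r = 5.22×10^8 km, T = 2380 days = 2380 × 86400 s = 2.05632×10^8 s: μ = 4π²r³/T² = 1.32797×10^11 km³/s².
In km: r₁ = 3.49 × 1.496×10^8 = 5.22104×10^8 km; r₂ = 1.07 × 1.496×10^8 = 1.60072×10^8 km.
The Hohmann ellipse has a_t = (r₁ + r₂)/2 = 3.41088×10^8 km.
At r₁ the circular-orbit speed is v₁ = √(μ/r₁) = 15.948 km/s.
Transfer-orbit speed at r₁ (v² = μ(2/r − 1/a)): v_a = √[μ(2/r₁ − 1/a_t)] = 10.925 km/s.
First burn Δv₁ = |v_a − v₁| = 5.023 km/s.
At r₂, v₂ = √(μ/r₂) = 28.802968 km/s.
Transfer-orbit speed at r₂: v_p = √[μ(2/r₂ − 1/a_t)] = 35.635473 km/s.
Second burn Δv₂ = |v₂ − v_p| = 6.833 km/s.
Total Δv = Δv₁ + Δv₂ = 11.86 km/s.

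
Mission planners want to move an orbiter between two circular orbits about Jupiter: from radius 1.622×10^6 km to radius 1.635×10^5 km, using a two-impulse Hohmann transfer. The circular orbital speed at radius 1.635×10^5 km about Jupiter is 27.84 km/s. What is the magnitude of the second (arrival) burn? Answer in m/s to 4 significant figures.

From the circular-orbit relation v² = μ/r at r = 1.635×10^5 km: μ = v²r = (27.84)² × 1.635×10^5 = 1.26723×10^8 km³/s².
Transfer-ellipse semi-major axis a_t = (r₁ + r₂)/2 = (1.622×10^6 + 1.635×10^5)/2 = 8.9275×10^5 km.
Circular speed at r = 1.635×10^5 km: v_c = √(μ/r) = 27.840 km/s.
Vis-viva on the transfer ellipse at r = 1.635×10^5 km gives v_t = √[μ(2/r − 1/a_t)] = 37.526 km/s.
Δv₂ = |v_t − v_c| = |37.526 − 27.840| = 9.686 km/s.

Δv₂ = 9686 m/s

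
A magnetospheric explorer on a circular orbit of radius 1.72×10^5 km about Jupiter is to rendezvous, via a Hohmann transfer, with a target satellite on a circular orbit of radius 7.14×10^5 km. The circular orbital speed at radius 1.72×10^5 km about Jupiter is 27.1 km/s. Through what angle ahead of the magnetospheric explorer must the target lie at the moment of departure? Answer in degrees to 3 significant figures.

From the circular-orbit relation v² = μ/r at r = 1.72×10^5 km: μ = v²r = (27.1)² × 1.72×10^5 = 1.26319×10^8 km³/s².
The Hohmann ellipse has a_t = (r₁ + r₂)/2 = 4.430×10^5 km.
Transfer time t = π√(a_t³/μ) = 82418 s.
Target angular speed ω₂ = √(μ/r₂³) = 1.8629×10^-5 rad/s.
Angle swept by the target during transfer: ω₂·t = 1.5354 rad = 87.97°.
Arrival is 180° from departure on the ellipse, so φ = 180° − 87.97° = 92.0°.

φ = 92.0°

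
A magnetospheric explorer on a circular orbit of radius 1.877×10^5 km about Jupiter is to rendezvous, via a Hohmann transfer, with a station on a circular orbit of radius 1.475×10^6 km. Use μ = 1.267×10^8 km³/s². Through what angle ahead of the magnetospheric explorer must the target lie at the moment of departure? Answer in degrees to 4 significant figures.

φ = 103.8°

The Hohmann ellipse has a_t = (r₁ + r₂)/2 = 8.3135×10^5 km.
Transfer time t = π√(a_t³/μ) = 2.1156×10^5 s.
Target angular speed ω₂ = √(μ/r₂³) = 6.2835×10^-6 rad/s.
Angle swept by the target during transfer: ω₂·t = 1.32934 rad = 76.17°.
Arrival is 180° from departure on the ellipse, so φ = 180° − 76.17° = 103.8°.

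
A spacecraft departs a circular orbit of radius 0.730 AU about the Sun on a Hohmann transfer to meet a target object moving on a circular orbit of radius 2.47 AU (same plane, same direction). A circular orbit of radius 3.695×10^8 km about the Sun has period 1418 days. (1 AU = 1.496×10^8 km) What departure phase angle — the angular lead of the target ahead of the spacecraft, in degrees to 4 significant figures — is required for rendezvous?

φ = 86.16°

From Kepler's third law T² = 4π²r³/μ at r = 3.695×10^8 km, T = 1418 days = 1418 × 86400 s = 1.225152×10^8 s: μ = 4π²r³/T² = 1.32685×10^11 km³/s².
In km: r₁ = 0.730 × 1.496×10^8 = 1.09208×10^8 km; r₂ = 2.47 × 1.496×10^8 = 3.69512×10^8 km.
Semi-major axis of the transfer orbit: a_t = (1.09208×10^8 + 3.69512×10^8)/2 = 2.3936×10^8 km.
Transfer time t = π√(a_t³/μ) = 3.194×10^7 s.
Target angular speed ω₂ = √(μ/r₂³) = 5.128×10^-8 rad/s.
Angle swept by the target during transfer: ω₂·t = 1.6379 rad = 93.84°.
The spacecraft traverses 180° on the transfer ellipse, so the target must lead by 180° − 93.84° = 86.16°.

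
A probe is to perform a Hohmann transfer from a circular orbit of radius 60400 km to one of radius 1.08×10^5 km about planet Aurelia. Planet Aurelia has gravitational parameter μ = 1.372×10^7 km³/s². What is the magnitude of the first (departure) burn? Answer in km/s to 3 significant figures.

Transfer-ellipse semi-major axis a_t = (r₁ + r₂)/2 = (60400 + 1.080×10^5)/2 = 84200 km.
Circular speed at r = 60400 km: v_c = √(μ/r) = 15.0716 km/s.
Vis-viva on the transfer ellipse at r = 60400 km gives v_t = √[μ(2/r − 1/a_t)] = 17.0692 km/s.
Δv₁ = |v_t − v_c| = |17.0692 − 15.0716| = 1.998 km/s.

Δv₁ = 2.00 km/s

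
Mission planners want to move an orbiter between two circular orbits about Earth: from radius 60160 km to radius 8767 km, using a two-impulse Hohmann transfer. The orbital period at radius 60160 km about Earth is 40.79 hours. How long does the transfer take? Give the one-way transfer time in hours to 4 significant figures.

From Kepler's third law T² = 4π²r³/μ at r = 60160 km, T = 40.79 hours = 40.79 × 3600 s = 1.46844×10^5 s: μ = 4π²r³/T² = 3.98631×10^5 km³/s².
Transfer-ellipse semi-major axis a_t = (r₁ + r₂)/2 = (60160 + 8767)/2 = 34463.5 km.
By Kepler's third law the transfer-orbit period is T = 2π√(a_t³/μ), so t = T/2 = 31835 s.
Converting: 31835 s ÷ 3600 s/hour = 8.843 hours.

t = 8.843 hours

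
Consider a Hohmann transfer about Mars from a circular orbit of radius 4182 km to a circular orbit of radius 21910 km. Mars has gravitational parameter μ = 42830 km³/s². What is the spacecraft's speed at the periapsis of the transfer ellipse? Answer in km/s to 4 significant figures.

Semi-major axis of the transfer orbit: a_t = (4182 + 21910)/2 = 13046 km.
At periapsis, r = 4182 km.
Applying v² = μ(2/r − 1/a_t): v = 4.147 km/s.

v = 4.147 km/s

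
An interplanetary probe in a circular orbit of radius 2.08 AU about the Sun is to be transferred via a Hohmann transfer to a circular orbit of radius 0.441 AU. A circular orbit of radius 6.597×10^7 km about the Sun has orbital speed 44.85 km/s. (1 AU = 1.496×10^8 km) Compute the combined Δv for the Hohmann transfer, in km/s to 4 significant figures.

From the circular-orbit relation v² = μ/r at r = 6.597×10^7 km: μ = v²r = (44.85)² × 6.597×10^7 = 1.32700×10^11 km³/s².
In km: r₁ = 2.08 × 1.496×10^8 = 3.11168×10^8 km; r₂ = 0.441 × 1.496×10^8 = 6.59736×10^7 km.
Semi-major axis of the transfer orbit: a_t = (3.11168×10^8 + 6.59736×10^7)/2 = 1.885708×10^8 km.
At r₁ the circular-orbit speed is v₁ = √(μ/r₁) = 20.651 km/s.
Transfer-orbit speed at r₁ (v² = μ(2/r − 1/a)): v_a = √[μ(2/r₁ − 1/a_t)] = 12.215 km/s.
First burn Δv₁ = |v_a − v₁| = 8.436 km/s.
Circular speed at r₂: v₂ = √(μ/r₂) = 44.85 km/s.
Transfer-orbit speed at r₂: v_p = √[μ(2/r₂ − 1/a_t)] = 57.61 km/s.
Second burn Δv₂ = |v₂ − v_p| = 12.76 km/s.
Δv = Δv₁ + Δv₂ = 8.436 + 12.76 = 21.20 km/s.

Δv = 21.20 km/s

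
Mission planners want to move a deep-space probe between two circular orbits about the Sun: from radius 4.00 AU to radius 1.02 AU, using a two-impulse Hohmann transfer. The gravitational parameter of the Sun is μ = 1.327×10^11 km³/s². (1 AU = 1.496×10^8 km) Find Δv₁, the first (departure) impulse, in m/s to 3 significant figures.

In km: r₁ = 4.00 × 1.496×10^8 = 5.984×10^8 km; r₂ = 1.02 × 1.496×10^8 = 1.52592×10^8 km.
Semi-major axis of the transfer orbit: a_t = (5.984×10^8 + 1.52592×10^8)/2 = 3.75496×10^8 km.
Circular speed at r = 5.984×10^8 km: v_c = √(μ/r) = 14.892 km/s.
Transfer-orbit speed at the same r (vis-viva, a = a_t): v_t = √[μ(2/r − 1/a_t)] = 9.4930 km/s.
Δv₁ = |v_t − v_c| = |9.4930 − 14.892| = 5.399 km/s.

Δv₁ = 5400 m/s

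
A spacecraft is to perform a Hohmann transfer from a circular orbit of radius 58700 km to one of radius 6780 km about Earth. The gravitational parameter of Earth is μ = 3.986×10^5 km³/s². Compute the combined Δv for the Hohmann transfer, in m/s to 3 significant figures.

Δv = 4020 m/s

Semi-major axis of the transfer orbit: a_t = (58700 + 6780)/2 = 32740 km.
At r₁ the circular-orbit speed is v₁ = √(μ/r₁) = 2.606 km/s.
Transfer-orbit speed at r₁ (v² = μ(2/r − 1/a)): v_a = √[μ(2/r₁ − 1/a_t)] = 1.186 km/s.
First burn Δv₁ = |v_a − v₁| = 1.420 km/s.
Circular speed at r₂: v₂ = √(μ/r₂) = 7.66750 km/s.
Transfer-orbit speed at r₂: v_p = √[μ(2/r₂ − 1/a_t)] = 10.2668 km/s.
Second burn Δv₂ = |v₂ − v_p| = 2.599 km/s.
Total Δv = Δv₁ + Δv₂ = 4.019 km/s.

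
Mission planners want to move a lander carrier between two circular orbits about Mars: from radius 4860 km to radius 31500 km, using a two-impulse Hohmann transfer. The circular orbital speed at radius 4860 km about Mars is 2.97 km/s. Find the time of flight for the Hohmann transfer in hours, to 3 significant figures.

t = 10.3 hours

From the circular-orbit relation v² = μ/r at r = 4860 km: μ = v²r = (2.97)² × 4860 = 42869.6 km³/s².
Transfer-ellipse semi-major axis a_t = (r₁ + r₂)/2 = (4860 + 31500)/2 = 18180 km.
By Kepler's third law the transfer-orbit period is T = 2π√(a_t³/μ), so t = T/2 = 37190 s.
Converting: 37190 s ÷ 3600 s/hour = 10.3 hours.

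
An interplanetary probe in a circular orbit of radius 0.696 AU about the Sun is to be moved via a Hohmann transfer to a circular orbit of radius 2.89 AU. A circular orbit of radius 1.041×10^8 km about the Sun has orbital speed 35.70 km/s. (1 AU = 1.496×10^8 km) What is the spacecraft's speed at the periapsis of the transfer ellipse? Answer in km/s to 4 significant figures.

v = 45.32 km/s

From the circular-orbit relation v² = μ/r at r = 1.041×10^8 km: μ = v²r = (35.70)² × 1.041×10^8 = 1.32674×10^11 km³/s².
In km: r₁ = 0.696 × 1.496×10^8 = 1.041216×10^8 km; r₂ = 2.89 × 1.496×10^8 = 4.32344×10^8 km.
Semi-major axis of the transfer orbit: a_t = (1.041216×10^8 + 4.32344×10^8)/2 = 2.682328×10^8 km.
At periapsis, r = 1.041216×10^8 km.
Applying v² = μ(2/r − 1/a_t): v = 45.32 km/s.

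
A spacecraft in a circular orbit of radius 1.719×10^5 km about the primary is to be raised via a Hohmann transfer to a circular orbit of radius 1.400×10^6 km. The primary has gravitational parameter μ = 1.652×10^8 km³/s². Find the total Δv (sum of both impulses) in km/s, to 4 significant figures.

Δv = 16.16 km/s

The Hohmann ellipse has a_t = (r₁ + r₂)/2 = 7.8595×10^5 km.
Circular speed at r₁: v₁ = √(μ/r₁) = √(1.652×10^8/1.719×10^5) = 31.0004 km/s.
On the transfer ellipse at r₁, v² = μ(2/r − 1/a) gives v_p = √[μ(2/r₁ − 1/a_t)] = 41.3746 km/s.
First burn Δv₁ = |v_p − v₁| = 10.374 km/s.
At r₂, v₂ = √(μ/r₂) = 10.8628 km/s.
Transfer-orbit speed at r₂: v_a = √[μ(2/r₂ − 1/a_t)] = 5.08021 km/s.
Second burn Δv₂ = |v₂ − v_a| = 5.7826 km/s.
Δv = Δv₁ + Δv₂ = 10.374 + 5.7826 = 16.16 km/s.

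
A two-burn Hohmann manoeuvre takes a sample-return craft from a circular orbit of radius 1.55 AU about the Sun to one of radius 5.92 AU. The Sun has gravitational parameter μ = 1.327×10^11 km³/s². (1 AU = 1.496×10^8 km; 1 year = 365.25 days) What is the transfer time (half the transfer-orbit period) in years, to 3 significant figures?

t = 3.61 years

In km: r₁ = 1.55 × 1.496×10^8 = 2.3188×10^8 km; r₂ = 5.92 × 1.496×10^8 = 8.85632×10^8 km.
Semi-major axis of the transfer orbit: a_t = (2.3188×10^8 + 8.85632×10^8)/2 = 5.58756×10^8 km.
By Kepler's third law the transfer-orbit period is T = 2π√(a_t³/μ), so t = T/2 = 1.139×10^8 s.
Converting: 1.139×10^8 s ÷ 3.15576×10^7 s/year (365.25 × 86400) = 3.61 years.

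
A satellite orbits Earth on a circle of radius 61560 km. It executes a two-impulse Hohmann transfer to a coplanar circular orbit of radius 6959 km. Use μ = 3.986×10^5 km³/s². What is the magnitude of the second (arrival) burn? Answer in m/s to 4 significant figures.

Transfer-ellipse semi-major axis a_t = (r₁ + r₂)/2 = (61560 + 6959)/2 = 34259.5 km.
On the circular orbit at r = 6959 km, v_c = √(μ/r) = 7.5682 km/s.
Vis-viva on the transfer ellipse at r = 6959 km gives v_t = √[μ(2/r − 1/a_t)] = 10.145 km/s.
Δv₂ = |v_t − v_c| = |10.145 − 7.5682| = 2.577 km/s.

Δv₂ = 2577 m/s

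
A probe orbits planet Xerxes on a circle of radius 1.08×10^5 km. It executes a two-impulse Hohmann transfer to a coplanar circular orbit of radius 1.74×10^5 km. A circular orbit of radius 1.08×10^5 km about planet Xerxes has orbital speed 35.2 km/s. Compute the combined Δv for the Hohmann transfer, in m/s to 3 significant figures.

From the circular-orbit relation v² = μ/r at r = 1.08×10^5 km: μ = v²r = (35.2)² × 1.08×10^5 = 1.33816×10^8 km³/s².
Semi-major axis of the transfer orbit: a_t = (1.080×10^5 + 1.740×10^5)/2 = 1.410×10^5 km.
At r₁ the circular-orbit speed is v₁ = √(μ/r₁) = 35.200 km/s.
Transfer-orbit speed at r₁ (v² = μ(2/r − 1/a)): v_p = √[μ(2/r₁ − 1/a_t)] = 39.103 km/s.
First burn Δv₁ = |v_p − v₁| = 3.903 km/s.
Circular speed at r₂: v₂ = √(μ/r₂) = 27.732 km/s.
Transfer-orbit speed at r₂: v_a = √[μ(2/r₂ − 1/a_t)] = 24.271 km/s.
Second burn Δv₂ = |v₂ − v_a| = 3.461 km/s.
Δv = Δv₁ + Δv₂ = 3.903 + 3.461 = 7.364 km/s.

Δv = 7360 m/s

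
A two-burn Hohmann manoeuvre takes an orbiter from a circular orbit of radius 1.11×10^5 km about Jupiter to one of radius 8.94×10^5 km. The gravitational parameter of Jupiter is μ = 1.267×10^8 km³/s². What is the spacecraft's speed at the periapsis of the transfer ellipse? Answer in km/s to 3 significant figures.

The Hohmann ellipse has a_t = (r₁ + r₂)/2 = 5.025×10^5 km.
At periapsis, r = 1.110×10^5 km.
Vis-viva: v = √[μ(2/r − 1/a_t)] = √[1.267×10^8 × (2/1.110×10^5 − 1/5.025×10^5)] = 45.06 km/s.

v = 45.1 km/s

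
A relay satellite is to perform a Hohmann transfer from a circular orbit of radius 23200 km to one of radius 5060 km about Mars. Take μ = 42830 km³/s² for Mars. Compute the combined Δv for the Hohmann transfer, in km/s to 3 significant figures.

Transfer-ellipse semi-major axis a_t = (r₁ + r₂)/2 = (23200 + 5060)/2 = 14130 km.
At r₁ the circular-orbit speed is v₁ = √(μ/r₁) = 1.3587 km/s.
Transfer-orbit speed at r₁ (vis-viva equation): v_a = √[μ(2/r₁ − 1/a_t)] = 0.81308 km/s.
First burn Δv₁ = |v_a − v₁| = 0.5456 km/s.
Circular speed at r₂: v₂ = √(μ/r₂) = 2.9094 km/s.
Transfer-orbit speed at r₂: v_p = √[μ(2/r₂ − 1/a_t)] = 3.7280 km/s.
Second burn Δv₂ = |v₂ − v_p| = 0.8186 km/s.
Total Δv = Δv₁ + Δv₂ = 1.364 km/s.

Δv = 1.36 km/s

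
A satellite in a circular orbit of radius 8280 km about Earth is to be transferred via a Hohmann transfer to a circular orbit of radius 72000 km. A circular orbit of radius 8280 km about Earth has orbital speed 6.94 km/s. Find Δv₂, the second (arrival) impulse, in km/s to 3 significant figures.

From the circular-orbit relation v² = μ/r at r = 8280 km: μ = v²r = (6.94)² × 8280 = 3.98795×10^5 km³/s².
Semi-major axis of the transfer orbit: a_t = (8280 + 72000)/2 = 40140 km.
On the circular orbit at r = 72000 km, v_c = √(μ/r) = 2.3535 km/s.
Transfer-orbit speed at the same r (vis-viva, a = a_t): v_t = √[μ(2/r − 1/a_t)] = 1.0689 km/s.
Δv₂ = |v_t − v_c| = |1.0689 − 2.3535| = 1.285 km/s.

Δv₂ = 1.28 km/s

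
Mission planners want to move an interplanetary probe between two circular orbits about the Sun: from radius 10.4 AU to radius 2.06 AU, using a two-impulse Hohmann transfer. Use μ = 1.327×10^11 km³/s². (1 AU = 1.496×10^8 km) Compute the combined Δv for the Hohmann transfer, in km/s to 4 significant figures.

In km: r₁ = 10.4 × 1.496×10^8 = 1.55584×10^9 km; r₂ = 2.06 × 1.496×10^8 = 3.08176×10^8 km.
Semi-major axis of the transfer orbit: a_t = (1.55584×10^9 + 3.08176×10^8)/2 = 9.32008×10^8 km.
At r₁ the circular-orbit speed is v₁ = √(μ/r₁) = 9.2353 km/s.
Transfer-orbit speed at r₁ (v² = μ(2/r − 1/a)): v_a = √[μ(2/r₁ − 1/a_t)] = 5.3106 km/s.
First burn Δv₁ = |v_a − v₁| = 3.925 km/s.
Circular speed at r₂: v₂ = √(μ/r₂) = 20.75 km/s.
Transfer-orbit speed at r₂: v_p = √[μ(2/r₂ − 1/a_t)] = 26.81 km/s.
Second burn Δv₂ = |v₂ − v_p| = 6.060 km/s.
Total Δv = Δv₁ + Δv₂ = 9.985 km/s.

Δv = 9.985 km/s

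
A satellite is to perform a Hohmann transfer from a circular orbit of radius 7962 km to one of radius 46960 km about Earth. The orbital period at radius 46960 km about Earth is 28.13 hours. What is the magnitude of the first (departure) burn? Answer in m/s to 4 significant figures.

From Kepler's third law T² = 4π²r³/μ at r = 46960 km, T = 28.13 hours = 28.13 × 3600 s = 1.01268×10^5 s: μ = 4π²r³/T² = 3.98657×10^5 km³/s².
The Hohmann ellipse has a_t = (r₁ + r₂)/2 = 27461 km.
Circular speed at r = 7962 km: v_c = √(μ/r) = 7.076 km/s.
Transfer-orbit speed at the same r (vis-viva, a = a_t): v_t = √[μ(2/r − 1/a_t)] = 9.253 km/s.
Δv₁ = |v_t − v_c| = |9.253 − 7.076| = 2.177 km/s.

Δv₁ = 2177 m/s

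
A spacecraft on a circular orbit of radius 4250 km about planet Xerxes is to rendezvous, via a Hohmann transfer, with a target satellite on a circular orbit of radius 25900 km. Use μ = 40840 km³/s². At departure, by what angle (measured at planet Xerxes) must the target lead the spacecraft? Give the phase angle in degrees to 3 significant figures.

The Hohmann ellipse has a_t = (r₁ + r₂)/2 = 15075 km.
Transfer time t = π√(a_t³/μ) = 28770 s.
Target angular speed ω₂ = √(μ/r₂³) = 4.848×10^-5 rad/s.
Angle swept by the target during transfer: ω₂·t = 1.395 rad = 79.93°.
The spacecraft traverses 180° on the transfer ellipse, so the target must lead by 180° − 79.93° = 100°.

φ = 100°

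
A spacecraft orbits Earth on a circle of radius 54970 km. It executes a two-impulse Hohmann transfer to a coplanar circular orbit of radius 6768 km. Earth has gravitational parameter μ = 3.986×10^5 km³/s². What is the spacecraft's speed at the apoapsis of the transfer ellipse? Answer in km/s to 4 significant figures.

v = 1.261 km/s

The Hohmann ellipse has a_t = (r₁ + r₂)/2 = 30869 km.
The apoapsis of the transfer ellipse is at r = 54970 km.
From the vis-viva equation, v = √[μ(2/r − 1/a_t)] = 1.261 km/s.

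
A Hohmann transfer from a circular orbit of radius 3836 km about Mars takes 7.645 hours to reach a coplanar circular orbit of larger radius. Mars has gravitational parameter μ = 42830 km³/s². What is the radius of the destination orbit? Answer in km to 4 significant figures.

r₂ = 25900 km

Transfer time t = 7.645 hours = 27522 s, and t = π√(a_t³/μ).
So a_t = (μ t²/π²)^(1/3) = (42830 × (27522)² / π²)^(1/3) = 14869 km.
Since a_t = (r₁ + r₂)/2, r₂ = 2a_t − r₁ = 2×14869 − 3836 = 25902 km.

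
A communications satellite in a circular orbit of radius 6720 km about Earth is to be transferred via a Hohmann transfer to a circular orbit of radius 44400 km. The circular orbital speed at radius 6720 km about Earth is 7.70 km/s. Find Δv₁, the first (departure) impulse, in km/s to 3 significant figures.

Δv₁ = 2.45 km/s

From the circular-orbit relation v² = μ/r at r = 6720 km: μ = v²r = (7.70)² × 6720 = 3.98429×10^5 km³/s².
The Hohmann ellipse has a_t = (r₁ + r₂)/2 = 25560 km.
On the circular orbit at r = 6720 km, v_c = √(μ/r) = 7.7000 km/s.
Vis-viva on the transfer ellipse at r = 6720 km gives v_t = √[μ(2/r − 1/a_t)] = 10.148 km/s.
Δv₁ = |v_t − v_c| = |10.148 − 7.7000| = 2.448 km/s.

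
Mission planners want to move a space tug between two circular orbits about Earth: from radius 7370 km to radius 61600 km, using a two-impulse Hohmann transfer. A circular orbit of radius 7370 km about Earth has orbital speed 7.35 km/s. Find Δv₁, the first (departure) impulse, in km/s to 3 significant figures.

Δv₁ = 2.47 km/s

From the circular-orbit relation v² = μ/r at r = 7370 km: μ = v²r = (7.35)² × 7370 = 3.98146×10^5 km³/s².
Transfer-ellipse semi-major axis a_t = (r₁ + r₂)/2 = (7370 + 61600)/2 = 34485 km.
Circular speed at r = 7370 km: v_c = √(μ/r) = 7.350 km/s.
Vis-viva on the transfer ellipse at r = 7370 km gives v_t = √[μ(2/r − 1/a_t)] = 9.823 km/s.
Δv₁ = |v_t − v_c| = |9.823 − 7.350| = 2.473 km/s.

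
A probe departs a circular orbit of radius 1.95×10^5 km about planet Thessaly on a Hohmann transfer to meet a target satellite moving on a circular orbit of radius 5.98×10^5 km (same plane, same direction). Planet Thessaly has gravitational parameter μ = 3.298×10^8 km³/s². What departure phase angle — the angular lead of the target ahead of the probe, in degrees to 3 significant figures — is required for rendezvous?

φ = 82.8°

Transfer-ellipse semi-major axis a_t = (r₁ + r₂)/2 = (1.950×10^5 + 5.980×10^5)/2 = 3.965×10^5 km.
Transfer time t = π√(a_t³/μ) = 43190 s.
Target angular speed ω₂ = √(μ/r₂³) = 3.927×10^-5 rad/s.
Angle swept by the target during transfer: ω₂·t = 1.6961 rad = 97.18°.
Arrival is 180° from departure on the ellipse, so φ = 180° − 97.18° = 82.8°.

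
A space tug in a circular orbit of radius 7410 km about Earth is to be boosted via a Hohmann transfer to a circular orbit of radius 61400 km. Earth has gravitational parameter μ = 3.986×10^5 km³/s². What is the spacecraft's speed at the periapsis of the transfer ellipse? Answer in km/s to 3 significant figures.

v = 9.80 km/s

Transfer-ellipse semi-major axis a_t = (r₁ + r₂)/2 = (7410 + 61400)/2 = 34405 km.
The periapsis of the transfer ellipse is at r = 7410 km.
From the vis-viva equation, v = √[μ(2/r − 1/a_t)] = 9.798 km/s.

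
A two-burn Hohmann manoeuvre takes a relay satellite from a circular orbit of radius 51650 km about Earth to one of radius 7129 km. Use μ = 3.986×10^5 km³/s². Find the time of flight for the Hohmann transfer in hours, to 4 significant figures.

t = 6.964 hours

Semi-major axis of the transfer orbit: a_t = (51650 + 7129)/2 = 29389.5 km.
Half the transfer-orbit period gives t = π√(a_t³/μ) = 25070 s.
Converting: 25070 s ÷ 3600 s/hour = 6.964 hours.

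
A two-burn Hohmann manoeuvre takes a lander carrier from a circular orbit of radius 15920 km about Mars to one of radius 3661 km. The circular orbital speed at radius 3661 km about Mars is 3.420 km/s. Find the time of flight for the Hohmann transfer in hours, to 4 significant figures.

From the circular-orbit relation v² = μ/r at r = 3661 km: μ = v²r = (3.420)² × 3661 = 42820.5 km³/s².
The Hohmann ellipse has a_t = (r₁ + r₂)/2 = 9790.5 km.
Half the transfer-orbit period gives t = π√(a_t³/μ) = 14707 s.
Converting: 14707 s ÷ 3600 s/hour = 4.085 hours.

t = 4.085 hours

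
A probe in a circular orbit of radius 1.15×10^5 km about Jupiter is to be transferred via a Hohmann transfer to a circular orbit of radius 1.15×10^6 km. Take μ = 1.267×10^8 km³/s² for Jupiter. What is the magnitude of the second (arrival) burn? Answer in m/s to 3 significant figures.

Δv₂ = 6020 m/s

The Hohmann ellipse has a_t = (r₁ + r₂)/2 = 6.325×10^5 km.
Circular speed at r = 1.150×10^6 km: v_c = √(μ/r) = 10.4964 km/s.
Transfer-orbit speed at the same r (vis-viva, a = a_t): v_t = √[μ(2/r − 1/a_t)] = 4.47567 km/s.
Δv₂ = |v_t − v_c| = |4.47567 − 10.4964| = 6.021 km/s.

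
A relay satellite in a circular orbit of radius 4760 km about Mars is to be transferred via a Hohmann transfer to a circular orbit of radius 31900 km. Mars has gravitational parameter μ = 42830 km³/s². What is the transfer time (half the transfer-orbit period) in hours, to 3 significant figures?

t = 10.5 hours

Semi-major axis of the transfer orbit: a_t = (4760 + 31900)/2 = 18330 km.
By Kepler's third law the transfer-orbit period is T = 2π√(a_t³/μ), so t = T/2 = 37670 s.
Converting: 37670 s ÷ 3600 s/hour = 10.5 hours.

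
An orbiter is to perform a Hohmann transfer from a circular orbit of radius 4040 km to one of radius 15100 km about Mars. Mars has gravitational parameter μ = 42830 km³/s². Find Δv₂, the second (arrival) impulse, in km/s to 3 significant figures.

Δv₂ = 0.590 km/s

Semi-major axis of the transfer orbit: a_t = (4040 + 15100)/2 = 9570 km.
On the circular orbit at r = 15100 km, v_c = √(μ/r) = 1.6842 km/s.
Transfer-orbit speed at the same r (vis-viva, a = a_t): v_t = √[μ(2/r − 1/a_t)] = 1.0943 km/s.
Δv₂ = |v_t − v_c| = |1.0943 − 1.6842| = 0.5899 km/s.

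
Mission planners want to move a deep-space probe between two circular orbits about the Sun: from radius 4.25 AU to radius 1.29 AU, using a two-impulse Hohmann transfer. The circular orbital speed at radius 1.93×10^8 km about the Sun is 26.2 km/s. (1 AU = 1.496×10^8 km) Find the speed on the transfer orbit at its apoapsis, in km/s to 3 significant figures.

v = 9.85 km/s

From the circular-orbit relation v² = μ/r at r = 1.93×10^8 km: μ = v²r = (26.2)² × 1.93×10^8 = 1.32483×10^11 km³/s².
In km: r₁ = 4.25 × 1.496×10^8 = 6.358×10^8 km; r₂ = 1.29 × 1.496×10^8 = 1.92984×10^8 km.
The Hohmann ellipse has a_t = (r₁ + r₂)/2 = 4.14392×10^8 km.
The apoapsis of the transfer ellipse is at r = 6.358×10^8 km.
Vis-viva: v = √[μ(2/r − 1/a_t)] = √[1.32483×10^11 × (2/6.358×10^8 − 1/4.14392×10^8)] = 9.851 km/s.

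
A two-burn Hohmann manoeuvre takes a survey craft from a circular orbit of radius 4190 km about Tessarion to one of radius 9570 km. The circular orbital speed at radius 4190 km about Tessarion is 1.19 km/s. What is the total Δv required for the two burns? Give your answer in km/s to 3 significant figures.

Δv = 0.386 km/s

From the circular-orbit relation v² = μ/r at r = 4190 km: μ = v²r = (1.19)² × 4190 = 5933.46 km³/s².
Transfer-ellipse semi-major axis a_t = (r₁ + r₂)/2 = (4190 + 9570)/2 = 6880 km.
At r₁ the circular-orbit speed is v₁ = √(μ/r₁) = 1.1900 km/s.
Transfer-orbit speed at r₁ (vis-viva equation): v_p = √[μ(2/r₁ − 1/a_t)] = 1.4035 km/s.
First burn Δv₁ = |v_p − v₁| = 0.2135 km/s.
Circular speed at r₂: v₂ = √(μ/r₂) = 0.7874 km/s.
Transfer-orbit speed at r₂: v_a = √[μ(2/r₂ − 1/a_t)] = 0.6145 km/s.
Second burn Δv₂ = |v₂ − v_a| = 0.1729 km/s.
Δv = Δv₁ + Δv₂ = 0.2135 + 0.1729 = 0.3864 km/s.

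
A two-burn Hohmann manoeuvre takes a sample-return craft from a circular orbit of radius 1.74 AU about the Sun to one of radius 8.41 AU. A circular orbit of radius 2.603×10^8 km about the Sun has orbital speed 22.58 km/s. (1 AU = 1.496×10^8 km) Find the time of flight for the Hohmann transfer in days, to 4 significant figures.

t = 2088 days

From the circular-orbit relation v² = μ/r at r = 2.603×10^8 km: μ = v²r = (22.58)² × 2.603×10^8 = 1.32716×10^11 km³/s².
In km: r₁ = 1.74 × 1.496×10^8 = 2.60304×10^8 km; r₂ = 8.41 × 1.496×10^8 = 1.258136×10^9 km.
Transfer-ellipse semi-major axis a_t = (r₁ + r₂)/2 = (2.60304×10^8 + 1.258136×10^9)/2 = 7.5922×10^8 km.
Half the transfer-orbit period gives t = π√(a_t³/μ) = 1.804×10^8 s.
Converting: 1.804×10^8 s ÷ 86400 s/day = 2088 days.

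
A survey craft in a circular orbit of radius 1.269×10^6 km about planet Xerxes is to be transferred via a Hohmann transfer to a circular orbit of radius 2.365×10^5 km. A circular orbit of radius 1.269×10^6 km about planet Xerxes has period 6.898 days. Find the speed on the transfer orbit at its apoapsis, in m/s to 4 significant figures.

From Kepler's third law T² = 4π²r³/μ at r = 1.269×10^6 km, T = 6.898 days = 6.898 × 86400 s = 5.959872×10^5 s: μ = 4π²r³/T² = 2.27128×10^8 km³/s².
Semi-major axis of the transfer orbit: a_t = (1.269×10^6 + 2.365×10^5)/2 = 7.5275×10^5 km.
The apoapsis of the transfer ellipse is at r = 1.269×10^6 km.
Vis-viva: v = √[μ(2/r − 1/a_t)] = √[2.27128×10^8 × (2/1.269×10^6 − 1/7.5275×10^5)] = 7.499 km/s.

v = 7499 m/s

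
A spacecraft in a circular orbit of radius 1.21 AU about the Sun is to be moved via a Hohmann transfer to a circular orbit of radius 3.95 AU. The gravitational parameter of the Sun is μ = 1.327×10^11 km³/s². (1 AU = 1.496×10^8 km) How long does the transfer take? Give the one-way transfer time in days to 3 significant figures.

In km: r₁ = 1.21 × 1.496×10^8 = 1.81016×10^8 km; r₂ = 3.95 × 1.496×10^8 = 5.9092×10^8 km.
Transfer-ellipse semi-major axis a_t = (r₁ + r₂)/2 = (1.81016×10^8 + 5.9092×10^8)/2 = 3.85968×10^8 km.
Half the transfer-orbit period gives t = π√(a_t³/μ) = 6.539×10^7 s.
Converting: 6.539×10^7 s ÷ 86400 s/day = 757 days.

t = 757 days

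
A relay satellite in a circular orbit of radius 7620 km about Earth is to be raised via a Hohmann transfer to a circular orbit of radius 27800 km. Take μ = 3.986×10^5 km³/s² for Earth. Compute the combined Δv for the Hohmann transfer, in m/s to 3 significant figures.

Δv = 3130 m/s

The Hohmann ellipse has a_t = (r₁ + r₂)/2 = 17710 km.
At r₁ the circular-orbit speed is v₁ = √(μ/r₁) = 7.233 km/s.
Transfer-orbit speed at r₁ (vis-viva equation): v_p = √[μ(2/r₁ − 1/a_t)] = 9.062 km/s.
First burn Δv₁ = |v_p − v₁| = 1.829 km/s.
At r₂, v₂ = √(μ/r₂) = 3.787 km/s.
Transfer-orbit speed at r₂: v_a = √[μ(2/r₂ − 1/a_t)] = 2.484 km/s.
Second burn Δv₂ = |v₂ − v_a| = 1.303 km/s.
Total Δv = Δv₁ + Δv₂ = 3.132 km/s.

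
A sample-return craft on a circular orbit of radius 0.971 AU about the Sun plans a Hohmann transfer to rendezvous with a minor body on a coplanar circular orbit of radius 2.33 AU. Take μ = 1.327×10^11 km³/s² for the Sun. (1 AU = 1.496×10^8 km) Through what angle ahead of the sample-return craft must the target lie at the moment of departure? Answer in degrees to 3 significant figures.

φ = 72.7°

In km: r₁ = 0.971 × 1.496×10^8 = 1.452616×10^8 km; r₂ = 2.33 × 1.496×10^8 = 3.48568×10^8 km.
Transfer-ellipse semi-major axis a_t = (r₁ + r₂)/2 = (1.452616×10^8 + 3.48568×10^8)/2 = 2.469148×10^8 km.
The half-period of the transfer ellipse is t = π√(a_t³/μ) = 3.346×10^7 s.
Target angular speed ω₂ = √(μ/r₂³) = 5.598×10^-8 rad/s.
Angle swept by the target during transfer: ω₂·t = 1.873 rad = 107.3°.
Arrival is 180° from departure on the ellipse, so φ = 180° − 107.3° = 72.7°.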